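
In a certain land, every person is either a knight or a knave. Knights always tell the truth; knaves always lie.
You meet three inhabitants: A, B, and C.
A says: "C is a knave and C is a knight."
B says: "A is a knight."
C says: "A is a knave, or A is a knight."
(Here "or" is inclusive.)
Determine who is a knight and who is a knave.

Suppose A is a knight. Then A's statement "C is a knave and C is a knight" would have to be true. Checking the 4 ways to assign the others, none is consistent with every speaker.
(For instance, with B=knave, C=knight, A's claim "C is a knave and C is a knight" comes out false where it would need to be true.)
So A must be a knave, making "C is a knave and C is a knight" false. Taking A=knave, B=knave, C=knight, each remaining statement checks out:
  B (knave): "A is a knight" — false. ✓
  C (knight): "A is a knave, or A is a knight" — true. ✓
This is the unique consistent assignment.

Knights: C. Knaves: A and B.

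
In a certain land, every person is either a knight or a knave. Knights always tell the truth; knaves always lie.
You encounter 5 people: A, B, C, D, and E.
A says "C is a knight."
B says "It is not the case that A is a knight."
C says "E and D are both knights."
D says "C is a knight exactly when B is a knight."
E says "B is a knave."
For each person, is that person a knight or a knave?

Suppose A is a knight. Then A's statement "C is a knight" would have to be true. Checking the 16 ways to assign the others, none is consistent with every speaker.
(For instance, with B=knight, C=knave, D=knave, E=knave, A's claim "C is a knight" comes out false where it would need to be true.)
So A must be a knave, making "C is a knight" false. Taking A=knave, B=knight, C=knave, D=knave, E=knave, each remaining statement checks out:
  B (knight): "it is not the case that A is a knight" — true. ✓
  C (knave): "E and D are both knights" — false. ✓
  D (knave): "C is a knight exactly when B is a knight" — false. ✓
  E (knave): "B is a knave" — false. ✓
This is the unique consistent assignment.

A is a knave, B is a knight, C is a knave, D is a knave, and E is a knave.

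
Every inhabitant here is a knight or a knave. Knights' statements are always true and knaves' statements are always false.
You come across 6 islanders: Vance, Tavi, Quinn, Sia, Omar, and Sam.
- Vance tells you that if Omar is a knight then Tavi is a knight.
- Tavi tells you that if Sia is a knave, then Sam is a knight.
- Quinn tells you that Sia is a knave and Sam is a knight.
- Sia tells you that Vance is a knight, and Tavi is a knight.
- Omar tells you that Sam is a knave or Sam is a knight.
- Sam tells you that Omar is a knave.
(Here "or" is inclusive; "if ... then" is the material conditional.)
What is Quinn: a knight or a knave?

Quinn is a knave.

Consistent assignments: {Vance=knight, Tavi=knight, Quinn=knave, Sia=knight, Omar=knight, Sam=knave}; {Vance=knave, Tavi=knave, Quinn=knave, Sia=knave, Omar=knight, Sam=knave}
In every consistent assignment, Quinn is a knave.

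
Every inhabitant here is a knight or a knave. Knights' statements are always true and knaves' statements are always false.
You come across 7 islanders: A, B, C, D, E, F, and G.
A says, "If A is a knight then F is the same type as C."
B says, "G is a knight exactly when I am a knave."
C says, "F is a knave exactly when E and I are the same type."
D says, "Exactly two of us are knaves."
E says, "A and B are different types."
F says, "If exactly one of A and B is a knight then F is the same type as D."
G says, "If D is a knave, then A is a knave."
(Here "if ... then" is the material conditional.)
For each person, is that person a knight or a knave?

A is a knight, B is a knight, C is a knight, D is a knave, E is a knave, F is a knight, and G is a knave.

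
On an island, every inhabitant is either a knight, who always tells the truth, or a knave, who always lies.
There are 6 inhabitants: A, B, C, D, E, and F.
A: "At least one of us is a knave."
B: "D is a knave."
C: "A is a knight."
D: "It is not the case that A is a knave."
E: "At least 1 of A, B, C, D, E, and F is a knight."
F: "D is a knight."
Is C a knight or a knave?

C is a knight.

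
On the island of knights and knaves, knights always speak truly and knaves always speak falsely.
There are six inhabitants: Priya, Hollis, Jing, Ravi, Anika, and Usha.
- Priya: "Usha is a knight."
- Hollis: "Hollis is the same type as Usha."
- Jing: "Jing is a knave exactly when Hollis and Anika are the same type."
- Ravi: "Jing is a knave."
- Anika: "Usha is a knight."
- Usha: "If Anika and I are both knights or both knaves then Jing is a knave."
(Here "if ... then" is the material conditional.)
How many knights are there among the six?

4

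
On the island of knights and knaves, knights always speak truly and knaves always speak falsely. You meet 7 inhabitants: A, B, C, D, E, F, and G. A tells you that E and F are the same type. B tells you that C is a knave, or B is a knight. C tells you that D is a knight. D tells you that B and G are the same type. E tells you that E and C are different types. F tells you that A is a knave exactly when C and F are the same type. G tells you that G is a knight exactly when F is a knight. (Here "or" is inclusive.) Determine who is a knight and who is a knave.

A is a knight, B is a knight, C is a knave, D is a knave, E is a knight, F is a knight, and G is a knave.

A is a knight, and the claim "E and F are the same type" is indeed true.
As a knight, B's statement "C is a knave, or B is a knight" should be true; it is.
Since C is a knave, "D is a knight" needs to be false, which holds.
As a knave, D's statement "B and G are the same type" should be false; it is.
As a knight, E's statement "E and C are different types" should be true; it is.
F is a knight; "A is a knave exactly when C and F are the same type" is true, as required.
G is a knave, so "G is a knight exactly when F is a knight" must be false — and it is.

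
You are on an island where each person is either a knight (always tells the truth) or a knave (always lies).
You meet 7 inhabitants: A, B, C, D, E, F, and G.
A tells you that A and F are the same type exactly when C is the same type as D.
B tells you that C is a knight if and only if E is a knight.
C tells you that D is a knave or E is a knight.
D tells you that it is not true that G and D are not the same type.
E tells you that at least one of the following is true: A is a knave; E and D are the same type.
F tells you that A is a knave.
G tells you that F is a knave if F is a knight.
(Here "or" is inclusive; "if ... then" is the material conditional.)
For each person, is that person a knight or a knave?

As a knight, A's statement "A and F are the same type exactly when C is the same type as D" should be True; it is.
B is a knight; "C is a knight if and only if E is a knight" is True, as required.
C is a knave, so "D is a knave or E is a knight" must be false — and it is.
D (knight): "it is not true that G and D are not the same type" — True. ✓
Since E is a knave, "at least one of the following is true: A is a knave; E and D are the same type" needs to be false, which holds.
F is a knave; "A is a knave" is false, as required.
G (knight): "F is a knave if F is a knight" — True. ✓

Knights: A, B, D, and G. Knaves: C, E, and F.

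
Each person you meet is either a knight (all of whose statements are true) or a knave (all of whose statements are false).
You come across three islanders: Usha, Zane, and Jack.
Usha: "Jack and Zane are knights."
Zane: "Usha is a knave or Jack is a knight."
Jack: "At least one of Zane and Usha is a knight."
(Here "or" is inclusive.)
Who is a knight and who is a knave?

Knights: Usha, Zane, and Jack. Knaves: none.

Suppose Usha is a knave. Then Usha's statement "Jack and Zane are knights" would have to be false. Checking the 4 ways to assign the others, none is consistent with every speaker.
(For instance, with Zane=knight, Jack=knight, Usha's claim "Jack and Zane are knights" comes out true where it would need to be false.)
So Usha must be a knight, making "Jack and Zane are knights" true. Taking Usha=knight, Zane=knight, Jack=knight, each remaining statement checks out:
  Zane (knight): "Usha is a knave or Jack is a knight" — true. ✓
  Jack (knight): "at least one of Zane and Usha is a knight" — true. ✓
This is the unique consistent assignment.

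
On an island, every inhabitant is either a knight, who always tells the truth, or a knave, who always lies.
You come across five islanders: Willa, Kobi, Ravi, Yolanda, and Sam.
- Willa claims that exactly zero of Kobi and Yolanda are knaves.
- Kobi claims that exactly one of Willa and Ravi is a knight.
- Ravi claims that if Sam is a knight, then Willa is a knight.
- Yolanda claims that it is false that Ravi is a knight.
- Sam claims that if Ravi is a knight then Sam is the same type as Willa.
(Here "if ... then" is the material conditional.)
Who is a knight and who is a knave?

Willa is a knave, Kobi is a knave, Ravi is a knave, Yolanda is a knight, and Sam is a knight.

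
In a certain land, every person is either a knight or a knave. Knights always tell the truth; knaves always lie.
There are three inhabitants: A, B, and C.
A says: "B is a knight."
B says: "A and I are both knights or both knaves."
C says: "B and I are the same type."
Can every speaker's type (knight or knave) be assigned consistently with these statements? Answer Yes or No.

Yes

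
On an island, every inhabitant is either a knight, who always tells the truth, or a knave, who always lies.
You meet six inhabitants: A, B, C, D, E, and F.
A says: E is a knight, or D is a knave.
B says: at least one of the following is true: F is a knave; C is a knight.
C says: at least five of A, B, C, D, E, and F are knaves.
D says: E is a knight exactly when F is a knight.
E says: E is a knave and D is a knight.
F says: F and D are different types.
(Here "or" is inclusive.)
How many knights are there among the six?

2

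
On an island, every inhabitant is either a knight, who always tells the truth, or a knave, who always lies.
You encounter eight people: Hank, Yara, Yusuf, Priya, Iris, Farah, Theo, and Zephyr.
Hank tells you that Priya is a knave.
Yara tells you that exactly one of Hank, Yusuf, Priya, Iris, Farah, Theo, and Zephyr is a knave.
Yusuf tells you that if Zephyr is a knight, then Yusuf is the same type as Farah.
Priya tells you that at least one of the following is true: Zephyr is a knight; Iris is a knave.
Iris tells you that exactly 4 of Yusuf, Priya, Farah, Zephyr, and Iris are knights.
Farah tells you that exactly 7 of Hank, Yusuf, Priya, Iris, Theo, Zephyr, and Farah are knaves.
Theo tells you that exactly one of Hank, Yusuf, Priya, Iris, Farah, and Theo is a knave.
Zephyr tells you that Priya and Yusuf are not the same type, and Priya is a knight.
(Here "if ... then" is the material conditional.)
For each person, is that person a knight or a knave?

Knights: Yusuf and Priya. Knaves: Hank, Yara, Iris, Farah, Theo, and Zephyr.

As a knave, Hank's statement "Priya is a knave" should be false; it is.
Since Yara is a knave, "exactly one of Hank, Yusuf, Priya, Iris, Farah, Theo, and Zephyr is a knave" needs to be false, which holds.
Since Yusuf is a knight, "if Zephyr is a knight, then Yusuf is the same type as Farah" needs to be true, which holds.
Priya is a knight; "at least one of the following is true: Zephyr is a knight; Iris is a knave" is true, as required.
Iris is a knave; "exactly 4 of Yusuf, Priya, Farah, Zephyr, and Iris are knights" is false, as required.
Farah is a knave; "exactly 7 of Hank, Yusuf, Priya, Iris, Theo, Zephyr, and Farah are knaves" is false, as required.
Theo is a knave; "exactly one of Hank, Yusuf, Priya, Iris, Farah, and Theo is a knave" is false, as required.
As a knave, Zephyr's statement "Priya and Yusuf are not the same type, and Priya is a knight" should be false; it is.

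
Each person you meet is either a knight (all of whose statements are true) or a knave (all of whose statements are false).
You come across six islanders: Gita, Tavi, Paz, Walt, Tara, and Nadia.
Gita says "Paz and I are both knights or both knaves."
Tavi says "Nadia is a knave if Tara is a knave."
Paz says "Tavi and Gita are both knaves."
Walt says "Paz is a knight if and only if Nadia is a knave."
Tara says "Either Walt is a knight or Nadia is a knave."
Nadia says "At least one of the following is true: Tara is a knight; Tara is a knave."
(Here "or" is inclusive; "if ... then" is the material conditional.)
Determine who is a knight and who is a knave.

Gita is a knave, Tavi is a knave, Paz is a knight, Walt is a knave, Tara is a knave, and Nadia is a knight.

Gita is a knave, so "Paz and I are both knights or both knaves" must be False — and it is.
Tavi is a knave; "Nadia is a knave if Tara is a knave" is False, as required.
Paz (knight): "Tavi and Gita are both knaves" — true. ✓
Walt (knave): "Paz is a knight if and only if Nadia is a knave" — False. ✓
Tara is a knave, and the claim "either Walt is a knight or Nadia is a knave" is indeed False.
Nadia is a knight; "at least one of the following is true: Tara is a knight; Tara is a knave" is true, as required.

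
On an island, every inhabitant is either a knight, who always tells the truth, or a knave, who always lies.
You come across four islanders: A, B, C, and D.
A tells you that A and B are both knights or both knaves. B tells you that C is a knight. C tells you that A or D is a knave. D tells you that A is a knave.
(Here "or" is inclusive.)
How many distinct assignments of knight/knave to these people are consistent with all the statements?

2

Consistent assignments:
  A=knight, B=knight, C=knight, D=knave
  A=knave, B=knight, C=knight, D=knight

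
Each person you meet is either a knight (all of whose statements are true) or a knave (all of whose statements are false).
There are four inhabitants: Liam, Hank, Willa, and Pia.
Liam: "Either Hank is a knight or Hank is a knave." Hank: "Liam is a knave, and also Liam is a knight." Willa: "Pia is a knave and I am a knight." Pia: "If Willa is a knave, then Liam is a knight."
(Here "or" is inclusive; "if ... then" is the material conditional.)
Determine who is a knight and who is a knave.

Liam is a knight; "either Hank is a knight or Hank is a knave" is true, as required.
Since Hank is a knave, "Liam is a knave, and also Liam is a knight" needs to be False, which holds.
Willa is a knave; "Pia is a knave and I am a knight" is False, as required.
As a knight, Pia's statement "if Willa is a knave, then Liam is a knight" should be true; it is.

Liam is a knight, Hank is a knave, Willa is a knave, and Pia is a knight.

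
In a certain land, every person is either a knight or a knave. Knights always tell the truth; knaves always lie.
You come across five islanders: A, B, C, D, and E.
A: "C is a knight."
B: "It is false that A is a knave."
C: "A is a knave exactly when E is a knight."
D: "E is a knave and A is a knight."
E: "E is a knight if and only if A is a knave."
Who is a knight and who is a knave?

A is a knave, B is a knave, C is a knave, D is a knave, and E is a knave.

A is a knave, so "C is a knight" must be false — and it is.
As a knave, B's statement "it is false that A is a knave" should be false; it is.
C is a knave; "A is a knave exactly when E is a knight" is false, as required.
D is a knave, so "E is a knave and A is a knight" must be false — and it is.
As a knave, E's statement "E is a knight if and only if A is a knave" should be false; it is.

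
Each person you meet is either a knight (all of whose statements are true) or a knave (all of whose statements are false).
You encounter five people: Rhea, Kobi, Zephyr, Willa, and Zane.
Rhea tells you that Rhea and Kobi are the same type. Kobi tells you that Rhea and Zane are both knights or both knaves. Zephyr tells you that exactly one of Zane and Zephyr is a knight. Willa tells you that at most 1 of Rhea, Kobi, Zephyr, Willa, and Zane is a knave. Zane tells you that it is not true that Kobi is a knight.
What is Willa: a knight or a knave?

Willa is a knave.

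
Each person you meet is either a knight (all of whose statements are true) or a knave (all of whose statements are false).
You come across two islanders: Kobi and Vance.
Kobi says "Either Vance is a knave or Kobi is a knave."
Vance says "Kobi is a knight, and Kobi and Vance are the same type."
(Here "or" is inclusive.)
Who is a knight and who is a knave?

Knights: Kobi. Knaves: Vance.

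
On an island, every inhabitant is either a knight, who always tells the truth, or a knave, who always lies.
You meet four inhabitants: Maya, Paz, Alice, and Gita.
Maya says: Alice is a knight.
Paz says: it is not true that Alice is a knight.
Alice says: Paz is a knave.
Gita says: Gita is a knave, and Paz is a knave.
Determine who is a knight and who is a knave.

As a knave, Maya's statement "Alice is a knight" should be false; it is.
Paz is a knight; "it is not true that Alice is a knight" is true, as required.
Alice is a knave, and the claim "Paz is a knave" is indeed false.
Gita (knave): "Gita is a knave, and Paz is a knave" — false. ✓

Knights: Paz. Knaves: Maya, Alice, and Gita.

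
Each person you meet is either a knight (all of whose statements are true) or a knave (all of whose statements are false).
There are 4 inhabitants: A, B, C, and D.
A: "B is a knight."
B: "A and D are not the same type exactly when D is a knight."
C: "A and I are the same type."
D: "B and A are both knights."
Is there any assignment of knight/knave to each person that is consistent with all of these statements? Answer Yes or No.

No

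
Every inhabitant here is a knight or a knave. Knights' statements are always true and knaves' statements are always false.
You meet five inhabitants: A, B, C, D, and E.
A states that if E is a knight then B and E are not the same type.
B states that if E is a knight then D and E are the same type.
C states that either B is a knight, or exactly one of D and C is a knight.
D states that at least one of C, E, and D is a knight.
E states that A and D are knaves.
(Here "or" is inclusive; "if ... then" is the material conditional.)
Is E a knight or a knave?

E is a knave.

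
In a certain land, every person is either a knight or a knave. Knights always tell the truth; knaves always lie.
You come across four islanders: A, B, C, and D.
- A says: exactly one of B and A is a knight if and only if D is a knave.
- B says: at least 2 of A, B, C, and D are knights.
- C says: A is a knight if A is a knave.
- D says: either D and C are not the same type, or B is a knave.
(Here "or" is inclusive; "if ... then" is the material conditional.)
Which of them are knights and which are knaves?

A is a knave, B is a knight, C is a knave, and D is a knight.

A (knave): "exactly one of B and A is a knight if and only if D is a knave" — False. ✓
Since B is a knight, "at least 2 of A, B, C, and D are knights" needs to be true, which holds.
C (knave): "A is a knight if A is a knave" — False. ✓
D (knight): "either D and C are not the same type, or B is a knave" — true. ✓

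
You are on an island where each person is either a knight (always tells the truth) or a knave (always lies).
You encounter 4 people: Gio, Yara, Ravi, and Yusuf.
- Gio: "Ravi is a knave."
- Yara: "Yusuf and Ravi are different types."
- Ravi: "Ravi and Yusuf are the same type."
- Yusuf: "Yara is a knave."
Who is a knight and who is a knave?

Knights: Ravi and Yusuf. Knaves: Gio and Yara.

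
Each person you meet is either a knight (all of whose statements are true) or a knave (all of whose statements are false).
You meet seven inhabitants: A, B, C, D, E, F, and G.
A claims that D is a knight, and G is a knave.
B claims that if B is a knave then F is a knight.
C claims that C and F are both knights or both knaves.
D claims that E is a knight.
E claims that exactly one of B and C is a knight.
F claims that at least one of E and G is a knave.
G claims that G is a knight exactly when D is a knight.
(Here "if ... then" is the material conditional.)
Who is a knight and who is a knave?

Knights: A, B, D, E, and F. Knaves: C and G.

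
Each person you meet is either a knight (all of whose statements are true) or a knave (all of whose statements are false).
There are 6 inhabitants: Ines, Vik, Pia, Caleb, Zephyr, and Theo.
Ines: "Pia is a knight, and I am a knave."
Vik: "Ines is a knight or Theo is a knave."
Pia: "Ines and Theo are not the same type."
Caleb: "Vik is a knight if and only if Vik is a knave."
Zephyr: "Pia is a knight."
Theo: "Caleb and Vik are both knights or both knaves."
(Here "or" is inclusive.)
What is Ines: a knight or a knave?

Ines is a knave.

Consistent assignments: {Ines=knave, Vik=knight, Pia=knave, Caleb=knave, Zephyr=knave, Theo=knave}
In every consistent assignment, Ines is a knave.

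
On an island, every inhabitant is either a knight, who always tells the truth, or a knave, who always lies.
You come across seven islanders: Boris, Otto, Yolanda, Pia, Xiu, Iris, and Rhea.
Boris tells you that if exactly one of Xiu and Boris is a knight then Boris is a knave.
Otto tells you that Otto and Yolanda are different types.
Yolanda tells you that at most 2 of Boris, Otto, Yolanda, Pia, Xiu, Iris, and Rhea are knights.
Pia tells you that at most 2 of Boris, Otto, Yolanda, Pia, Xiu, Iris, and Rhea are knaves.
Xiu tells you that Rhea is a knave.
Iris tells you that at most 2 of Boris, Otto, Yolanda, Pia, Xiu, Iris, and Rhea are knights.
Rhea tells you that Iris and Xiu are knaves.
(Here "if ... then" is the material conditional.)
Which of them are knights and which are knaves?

Boris is a knight, Otto is a knight, Yolanda is a knave, Pia is a knave, Xiu is a knight, Iris is a knave, and Rhea is a knave.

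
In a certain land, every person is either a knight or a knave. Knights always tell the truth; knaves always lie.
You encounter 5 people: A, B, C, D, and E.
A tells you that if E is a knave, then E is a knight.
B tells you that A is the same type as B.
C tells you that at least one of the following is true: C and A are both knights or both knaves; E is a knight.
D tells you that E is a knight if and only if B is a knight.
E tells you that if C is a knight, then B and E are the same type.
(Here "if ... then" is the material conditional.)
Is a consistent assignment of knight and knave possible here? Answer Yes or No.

Yes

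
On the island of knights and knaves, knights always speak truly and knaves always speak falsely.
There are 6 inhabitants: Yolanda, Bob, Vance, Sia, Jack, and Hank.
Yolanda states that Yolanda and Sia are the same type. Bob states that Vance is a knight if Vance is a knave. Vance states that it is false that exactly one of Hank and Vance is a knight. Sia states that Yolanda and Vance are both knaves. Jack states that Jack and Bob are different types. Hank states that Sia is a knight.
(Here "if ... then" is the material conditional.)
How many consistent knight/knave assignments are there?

2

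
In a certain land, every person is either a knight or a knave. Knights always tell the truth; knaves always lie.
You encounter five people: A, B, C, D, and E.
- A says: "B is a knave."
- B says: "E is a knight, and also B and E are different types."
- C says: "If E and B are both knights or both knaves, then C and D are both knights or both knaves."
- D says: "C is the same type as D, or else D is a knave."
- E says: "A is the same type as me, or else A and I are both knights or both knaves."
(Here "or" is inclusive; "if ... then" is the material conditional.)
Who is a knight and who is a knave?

A (knight): "B is a knave" — true. ✓
Since B is a knave, "E is a knight, and also B and E are different types" needs to be false, which holds.
C is a knight, so "if E and B are both knights or both knaves, then C and D are both knights or both knaves" must be true — and it is.
Since D is a knight, "C is the same type as D, or else D is a knave" needs to be true, which holds.
E is a knave; "A is the same type as me, or else A and I are both knights or both knaves" is false, as required.

Knights: A, C, and D. Knaves: B and E.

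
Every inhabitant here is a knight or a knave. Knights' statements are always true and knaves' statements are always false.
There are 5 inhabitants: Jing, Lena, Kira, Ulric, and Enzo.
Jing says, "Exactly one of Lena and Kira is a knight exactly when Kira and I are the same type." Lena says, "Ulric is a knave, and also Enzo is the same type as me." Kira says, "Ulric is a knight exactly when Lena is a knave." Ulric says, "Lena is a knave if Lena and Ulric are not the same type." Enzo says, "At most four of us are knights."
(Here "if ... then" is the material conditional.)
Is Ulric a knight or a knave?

Ulric is a knight.

Consistent assignments: {Jing=knight, Lena=knave, Kira=knight, Ulric=knight, Enzo=knight}; {Jing=knave, Lena=knave, Kira=knight, Ulric=knight, Enzo=knight}
In every consistent assignment, Ulric is a knight.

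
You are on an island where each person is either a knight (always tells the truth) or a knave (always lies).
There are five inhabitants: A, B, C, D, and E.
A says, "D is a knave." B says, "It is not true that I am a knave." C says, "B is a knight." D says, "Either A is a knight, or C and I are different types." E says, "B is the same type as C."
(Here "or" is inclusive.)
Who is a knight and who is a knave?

A is a knave, B is a knave, C is a knave, D is a knight, and E is a knight.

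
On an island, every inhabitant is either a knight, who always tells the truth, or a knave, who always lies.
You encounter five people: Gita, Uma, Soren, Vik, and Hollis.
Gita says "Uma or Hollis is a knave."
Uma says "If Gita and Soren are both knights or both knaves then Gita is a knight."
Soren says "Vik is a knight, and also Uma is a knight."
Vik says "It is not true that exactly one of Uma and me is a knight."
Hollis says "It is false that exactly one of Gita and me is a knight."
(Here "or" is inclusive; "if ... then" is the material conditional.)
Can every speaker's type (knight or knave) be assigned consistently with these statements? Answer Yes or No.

Yes

One consistent assignment: Gita=knight, Uma=knight, Soren=knight, Vik=knight, Hollis=knave.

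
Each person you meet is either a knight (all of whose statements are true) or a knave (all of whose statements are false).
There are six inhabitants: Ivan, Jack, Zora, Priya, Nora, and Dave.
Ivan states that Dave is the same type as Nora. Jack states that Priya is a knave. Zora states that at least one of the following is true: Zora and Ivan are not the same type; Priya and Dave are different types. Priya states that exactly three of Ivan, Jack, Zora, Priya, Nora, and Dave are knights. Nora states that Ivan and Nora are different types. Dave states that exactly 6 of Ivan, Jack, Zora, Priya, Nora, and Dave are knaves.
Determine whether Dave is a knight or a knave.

Consistent assignments: {Ivan=knave, Jack=knight, Zora=knave, Priya=knave, Nora=knight, Dave=knave}; {Ivan=knave, Jack=knave, Zora=knight, Priya=knight, Nora=knight, Dave=knave}
In every consistent assignment, Dave is a knave.

Dave is a knave.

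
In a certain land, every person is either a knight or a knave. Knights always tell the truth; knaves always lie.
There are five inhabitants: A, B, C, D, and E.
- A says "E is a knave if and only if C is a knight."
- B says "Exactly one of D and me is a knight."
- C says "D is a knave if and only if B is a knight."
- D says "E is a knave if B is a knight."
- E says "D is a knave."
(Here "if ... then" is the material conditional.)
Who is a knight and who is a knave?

Since A is a knave, "E is a knave if and only if C is a knight" needs to be false, which holds.
B (knight): "exactly one of D and me is a knight" — True. ✓
C is a knight; "D is a knave if and only if B is a knight" is True, as required.
Since D is a knave, "E is a knave if B is a knight" needs to be false, which holds.
Since E is a knight, "D is a knave" needs to be True, which holds.

Knights: B, C, and E. Knaves: A and D.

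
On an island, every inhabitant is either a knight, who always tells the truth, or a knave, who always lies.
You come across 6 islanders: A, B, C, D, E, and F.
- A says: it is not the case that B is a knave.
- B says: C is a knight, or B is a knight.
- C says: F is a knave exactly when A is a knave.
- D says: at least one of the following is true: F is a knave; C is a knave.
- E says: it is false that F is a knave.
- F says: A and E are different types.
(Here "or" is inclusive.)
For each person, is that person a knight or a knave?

A is a knave, B is a knave, C is a knave, D is a knight, E is a knight, and F is a knight.

A (knave): "it is not the case that B is a knave" — false. ✓
B is a knave; "C is a knight, or B is a knight" is false, as required.
C is a knave; "F is a knave exactly when A is a knave" is false, as required.
Since D is a knight, "at least one of the following is true: F is a knave; C is a knave" needs to be true, which holds.
E is a knight; "it is false that F is a knave" is true, as required.
F is a knight, and the claim "A and E are different types" is indeed true.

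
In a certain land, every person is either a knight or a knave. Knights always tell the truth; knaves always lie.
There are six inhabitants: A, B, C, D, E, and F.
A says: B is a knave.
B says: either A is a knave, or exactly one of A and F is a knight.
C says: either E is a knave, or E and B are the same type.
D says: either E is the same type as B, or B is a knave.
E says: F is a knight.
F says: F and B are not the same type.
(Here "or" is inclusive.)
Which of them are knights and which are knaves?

A is a knight, B is a knave, C is a knave, D is a knight, E is a knight, and F is a knight.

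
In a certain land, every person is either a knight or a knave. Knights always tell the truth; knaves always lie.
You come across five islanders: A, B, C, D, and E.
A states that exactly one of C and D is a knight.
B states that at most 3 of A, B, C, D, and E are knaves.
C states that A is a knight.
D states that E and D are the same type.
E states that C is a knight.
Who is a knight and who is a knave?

Knights: A, B, C, and E. Knaves: D.

Suppose A is a knave. Then A's statement "exactly one of C and D is a knight" would have to be false. Checking the 16 ways to assign the others, none is consistent with every speaker.
(For instance, with B=knight, C=knight, D=knave, E=knight, A's claim "exactly one of C and D is a knight" comes out true where it would need to be false.)
So A must be a knight, making "exactly one of C and D is a knight" true. Taking A=knight, B=knight, C=knight, D=knave, E=knight, each remaining statement checks out:
  B (knight): "at most 3 of A, B, C, D, and E are knaves" — true. ✓
  C (knight): "A is a knight" — true. ✓
  D (knave): "E and D are the same type" — false. ✓
  E (knight): "C is a knight" — true. ✓
This is the unique consistent assignment.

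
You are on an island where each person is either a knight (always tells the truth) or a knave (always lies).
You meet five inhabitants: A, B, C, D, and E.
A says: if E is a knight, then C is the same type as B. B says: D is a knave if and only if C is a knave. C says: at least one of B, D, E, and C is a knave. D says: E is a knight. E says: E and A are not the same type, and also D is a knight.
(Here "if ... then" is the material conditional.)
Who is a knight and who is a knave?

A is a knight, B is a knave, C is a knight, D is a knave, and E is a knave.

A (knight): "if E is a knight, then C is the same type as B" — True. ✓
Since B is a knave, "D is a knave if and only if C is a knave" needs to be false, which holds.
C is a knight, so "at least one of B, D, E, and C is a knave" must be True — and it is.
D (knave): "E is a knight" — false. ✓
E is a knave, so "E and A are not the same type, and also D is a knight" must be false — and it is.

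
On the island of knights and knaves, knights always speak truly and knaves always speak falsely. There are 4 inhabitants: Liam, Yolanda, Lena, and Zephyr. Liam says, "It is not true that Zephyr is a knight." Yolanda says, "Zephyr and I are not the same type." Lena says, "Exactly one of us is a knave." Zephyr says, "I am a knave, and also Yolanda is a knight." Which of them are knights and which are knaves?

Knights: Liam. Knaves: Yolanda, Lena, and Zephyr.

Since Liam is a knight, "it is not true that Zephyr is a knight" needs to be true, which holds.
Yolanda (knave): "Zephyr and I are not the same type" — False. ✓
Since Lena is a knave, "exactly one of us is a knave" needs to be False, which holds.
Zephyr is a knave; "I am a knave, and also Yolanda is a knight" is False, as required.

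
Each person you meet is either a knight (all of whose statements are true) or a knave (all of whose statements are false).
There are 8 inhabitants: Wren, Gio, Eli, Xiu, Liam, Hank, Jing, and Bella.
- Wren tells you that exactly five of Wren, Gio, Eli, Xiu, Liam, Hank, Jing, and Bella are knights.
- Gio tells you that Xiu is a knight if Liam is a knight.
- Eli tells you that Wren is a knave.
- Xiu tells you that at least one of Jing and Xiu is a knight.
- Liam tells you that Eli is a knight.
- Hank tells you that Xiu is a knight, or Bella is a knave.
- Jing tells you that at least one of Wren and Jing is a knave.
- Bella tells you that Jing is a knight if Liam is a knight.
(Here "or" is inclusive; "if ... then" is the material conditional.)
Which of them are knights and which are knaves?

Knights: Gio, Eli, Xiu, Liam, Hank, Jing, and Bella. Knaves: Wren.

Wren (knave): "exactly five of Wren, Gio, Eli, Xiu, Liam, Hank, Jing, and Bella are knights" — False. ✓
Since Gio is a knight, "Xiu is a knight if Liam is a knight" needs to be true, which holds.
Since Eli is a knight, "Wren is a knave" needs to be true, which holds.
Xiu (knight): "at least one of Jing and Xiu is a knight" — true. ✓
Since Liam is a knight, "Eli is a knight" needs to be true, which holds.
Since Hank is a knight, "Xiu is a knight, or Bella is a knave" needs to be true, which holds.
Jing is a knight, so "at least one of Wren and Jing is a knave" must be true — and it is.
Bella is a knight; "Jing is a knight if Liam is a knight" is true, as required.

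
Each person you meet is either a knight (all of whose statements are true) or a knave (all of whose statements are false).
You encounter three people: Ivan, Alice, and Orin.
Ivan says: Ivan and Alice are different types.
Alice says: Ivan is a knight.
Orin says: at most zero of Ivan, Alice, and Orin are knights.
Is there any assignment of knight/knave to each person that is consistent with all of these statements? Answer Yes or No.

No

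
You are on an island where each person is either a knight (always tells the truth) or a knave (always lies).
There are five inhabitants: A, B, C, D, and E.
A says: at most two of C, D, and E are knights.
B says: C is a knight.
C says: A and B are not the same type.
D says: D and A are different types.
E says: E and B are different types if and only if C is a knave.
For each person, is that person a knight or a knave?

A is a knave, B is a knight, C is a knight, D is a knight, and E is a knight.

As a knave, A's statement "at most two of C, D, and E are knights" should be False; it is.
B is a knight, and the claim "C is a knight" is indeed true.
C is a knight, and the claim "A and B are not the same type" is indeed true.
D is a knight, and the claim "D and A are different types" is indeed true.
E (knight): "E and B are different types if and only if C is a knave" — true. ✓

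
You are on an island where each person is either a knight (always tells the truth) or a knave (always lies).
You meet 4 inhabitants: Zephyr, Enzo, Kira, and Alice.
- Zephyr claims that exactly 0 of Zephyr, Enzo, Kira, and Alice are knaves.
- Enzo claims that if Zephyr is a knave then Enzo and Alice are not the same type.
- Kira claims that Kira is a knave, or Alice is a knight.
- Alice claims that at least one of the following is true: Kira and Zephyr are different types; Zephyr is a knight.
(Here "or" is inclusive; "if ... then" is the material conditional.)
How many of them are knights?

4

The unique consistent assignment is Zephyr=knight, Enzo=knight, Kira=knight, Alice=knight.
That has 4 knights.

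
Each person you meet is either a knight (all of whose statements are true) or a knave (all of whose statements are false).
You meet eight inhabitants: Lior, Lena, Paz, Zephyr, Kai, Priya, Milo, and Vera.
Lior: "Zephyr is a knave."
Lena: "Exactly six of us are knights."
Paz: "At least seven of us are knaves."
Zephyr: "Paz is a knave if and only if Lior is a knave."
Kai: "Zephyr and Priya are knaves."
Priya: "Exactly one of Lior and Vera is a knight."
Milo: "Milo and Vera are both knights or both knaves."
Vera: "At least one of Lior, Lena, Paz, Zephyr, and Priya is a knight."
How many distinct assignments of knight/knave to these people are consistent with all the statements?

Consistent assignments:
  Lior=knight, Lena=knave, Paz=knave, Zephyr=knave, Kai=knight, Priya=knave, Milo=knight, Vera=knight
  Lior=knight, Lena=knave, Paz=knave, Zephyr=knave, Kai=knight, Priya=knave, Milo=knave, Vera=knight
  Lior=knave, Lena=knave, Paz=knave, Zephyr=knight, Kai=knave, Priya=knight, Milo=knight, Vera=knight
  Lior=knave, Lena=knave, Paz=knave, Zephyr=knight, Kai=knave, Priya=knight, Milo=knave, Vera=knight

4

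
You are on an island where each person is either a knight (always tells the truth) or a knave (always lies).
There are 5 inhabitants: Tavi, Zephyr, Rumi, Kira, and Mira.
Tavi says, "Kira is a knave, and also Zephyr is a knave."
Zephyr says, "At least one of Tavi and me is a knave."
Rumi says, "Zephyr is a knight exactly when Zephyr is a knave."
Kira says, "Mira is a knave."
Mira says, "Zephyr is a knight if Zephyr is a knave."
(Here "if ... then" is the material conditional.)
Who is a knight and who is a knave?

Tavi is a knave, Zephyr is a knight, Rumi is a knave, Kira is a knave, and Mira is a knight.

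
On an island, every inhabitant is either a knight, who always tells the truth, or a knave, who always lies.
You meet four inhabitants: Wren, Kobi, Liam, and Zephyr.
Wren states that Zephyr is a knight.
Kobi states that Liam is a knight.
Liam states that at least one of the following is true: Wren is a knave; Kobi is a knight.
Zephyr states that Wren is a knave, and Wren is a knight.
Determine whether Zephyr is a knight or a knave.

Zephyr is a knave.

Consistent assignments: {Wren=knave, Kobi=knight, Liam=knight, Zephyr=knave}
In every consistent assignment, Zephyr is a knave.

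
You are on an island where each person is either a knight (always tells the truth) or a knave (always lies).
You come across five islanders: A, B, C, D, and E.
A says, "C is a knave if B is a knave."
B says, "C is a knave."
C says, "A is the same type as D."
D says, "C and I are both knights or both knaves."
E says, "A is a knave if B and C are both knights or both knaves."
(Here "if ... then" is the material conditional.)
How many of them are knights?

2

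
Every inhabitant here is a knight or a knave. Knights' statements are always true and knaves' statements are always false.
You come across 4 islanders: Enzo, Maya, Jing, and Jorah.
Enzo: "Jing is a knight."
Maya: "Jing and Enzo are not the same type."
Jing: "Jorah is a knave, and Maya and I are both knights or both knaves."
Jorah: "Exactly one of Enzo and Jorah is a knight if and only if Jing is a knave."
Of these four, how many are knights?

1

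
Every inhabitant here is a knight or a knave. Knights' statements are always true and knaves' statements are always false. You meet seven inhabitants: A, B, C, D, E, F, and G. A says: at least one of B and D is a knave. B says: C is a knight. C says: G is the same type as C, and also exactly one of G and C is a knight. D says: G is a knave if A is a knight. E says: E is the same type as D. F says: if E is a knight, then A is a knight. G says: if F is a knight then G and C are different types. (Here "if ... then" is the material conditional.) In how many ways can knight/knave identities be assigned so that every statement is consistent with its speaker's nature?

2

Consistent assignments:
  A=knight, B=knave, C=knave, D=knight, E=knight, F=knight, G=knave
  A=knight, B=knave, C=knave, D=knight, E=knave, F=knight, G=knave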